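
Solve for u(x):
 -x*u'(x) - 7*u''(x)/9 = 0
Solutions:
 u(x) = C1 + C2*erf(3*sqrt(14)*x/14)


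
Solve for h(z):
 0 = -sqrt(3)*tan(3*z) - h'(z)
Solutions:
 h(z) = C1 + sqrt(3)*log(cos(3*z))/3


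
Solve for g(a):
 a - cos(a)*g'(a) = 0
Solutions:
 g(a) = C1 + Integral(a/cos(a), a)


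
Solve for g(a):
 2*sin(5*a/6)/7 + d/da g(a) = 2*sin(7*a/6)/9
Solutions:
 g(a) = C1 + 12*cos(5*a/6)/35 - 4*cos(7*a/6)/21


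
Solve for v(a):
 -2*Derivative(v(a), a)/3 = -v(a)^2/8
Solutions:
 v(a) = -16/(C1 + 3*a)


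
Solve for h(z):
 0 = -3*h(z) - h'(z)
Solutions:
 h(z) = C1*exp(-3*z)


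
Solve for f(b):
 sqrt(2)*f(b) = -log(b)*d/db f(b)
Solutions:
 f(b) = C1*exp(-sqrt(2)*li(b))


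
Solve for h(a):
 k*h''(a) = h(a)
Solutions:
 h(a) = C1*exp(-a*sqrt(1/k)) + C2*exp(a*sqrt(1/k))


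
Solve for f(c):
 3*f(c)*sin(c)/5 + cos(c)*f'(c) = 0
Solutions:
 f(c) = C1*cos(c)^(3/5)


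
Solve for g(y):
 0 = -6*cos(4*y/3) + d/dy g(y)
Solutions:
 g(y) = C1 + 9*sin(4*y/3)/2


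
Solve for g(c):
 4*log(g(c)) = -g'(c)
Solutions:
 li(g(c)) = C1 - 4*c


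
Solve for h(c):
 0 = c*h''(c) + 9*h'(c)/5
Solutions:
 h(c) = C1 + C2/c^(4/5)


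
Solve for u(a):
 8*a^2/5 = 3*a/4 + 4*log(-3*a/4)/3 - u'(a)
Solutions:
 u(a) = C1 - 8*a^3/15 + 3*a^2/8 + 4*a*log(-a)/3 + 4*a*(-2*log(2) - 1 + log(3))/3


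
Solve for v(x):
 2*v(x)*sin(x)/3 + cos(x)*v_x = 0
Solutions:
 v(x) = C1*cos(x)^(2/3)


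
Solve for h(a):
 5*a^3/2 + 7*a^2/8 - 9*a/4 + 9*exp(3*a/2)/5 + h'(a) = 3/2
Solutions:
 h(a) = C1 - 5*a^4/8 - 7*a^3/24 + 9*a^2/8 + 3*a/2 - 6*exp(3*a/2)/5


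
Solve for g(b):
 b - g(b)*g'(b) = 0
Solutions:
 g(b) = -sqrt(C1 + b^2)
 g(b) = sqrt(C1 + b^2)


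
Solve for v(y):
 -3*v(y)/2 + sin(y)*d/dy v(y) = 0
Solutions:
 v(y) = C1*(cos(y) - 1)^(3/4)/(cos(y) + 1)^(3/4)


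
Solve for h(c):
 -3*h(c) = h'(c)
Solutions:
 h(c) = C1*exp(-3*c)


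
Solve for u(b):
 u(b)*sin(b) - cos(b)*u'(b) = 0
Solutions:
 u(b) = C1/cos(b)


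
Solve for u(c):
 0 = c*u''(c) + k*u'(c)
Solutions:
 u(c) = C1 + c^(1 - re(k))*(C2*sin(log(c)*Abs(im(k))) + C3*cos(log(c)*im(k)))


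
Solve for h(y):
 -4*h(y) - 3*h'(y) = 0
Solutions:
 h(y) = C1*exp(-4*y/3)


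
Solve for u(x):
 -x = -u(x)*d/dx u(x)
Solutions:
 u(x) = -sqrt(C1 + x^2)
 u(x) = sqrt(C1 + x^2)


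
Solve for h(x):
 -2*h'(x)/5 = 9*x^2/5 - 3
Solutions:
 h(x) = C1 - 3*x^3/2 + 15*x/2


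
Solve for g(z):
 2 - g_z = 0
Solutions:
 g(z) = C1 + 2*z


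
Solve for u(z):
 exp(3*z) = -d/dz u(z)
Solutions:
 u(z) = C1 - exp(3*z)/3


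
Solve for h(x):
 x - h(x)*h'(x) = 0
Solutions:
 h(x) = -sqrt(C1 + x^2)
 h(x) = sqrt(C1 + x^2)


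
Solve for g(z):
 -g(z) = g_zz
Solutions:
 g(z) = C1*sin(z) + C2*cos(z)


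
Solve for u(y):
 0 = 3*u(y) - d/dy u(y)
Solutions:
 u(y) = C1*exp(3*y)


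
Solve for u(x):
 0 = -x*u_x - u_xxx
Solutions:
 u(x) = C1 + Integral(C2*airyai(-x) + C3*airybi(-x), x)


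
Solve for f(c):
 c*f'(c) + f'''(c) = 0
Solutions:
 f(c) = C1 + Integral(C2*airyai(-c) + C3*airybi(-c), c)


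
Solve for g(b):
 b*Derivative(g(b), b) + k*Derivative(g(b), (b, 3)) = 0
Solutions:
 g(b) = C1 + Integral(C2*airyai(b*(-1/k)^(1/3)) + C3*airybi(b*(-1/k)^(1/3)), b)


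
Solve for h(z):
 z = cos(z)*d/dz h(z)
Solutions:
 h(z) = C1 + Integral(z/cos(z), z)


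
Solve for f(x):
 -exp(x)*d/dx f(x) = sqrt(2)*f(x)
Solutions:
 f(x) = C1*exp(sqrt(2)*exp(-x))


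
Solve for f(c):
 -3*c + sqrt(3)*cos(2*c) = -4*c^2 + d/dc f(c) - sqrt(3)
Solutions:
 f(c) = C1 + 4*c^3/3 - 3*c^2/2 + sqrt(3)*(c + sin(c)*cos(c))


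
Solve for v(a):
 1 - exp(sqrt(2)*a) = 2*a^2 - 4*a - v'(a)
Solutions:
 v(a) = C1 + 2*a^3/3 - 2*a^2 - a + sqrt(2)*exp(sqrt(2)*a)/2


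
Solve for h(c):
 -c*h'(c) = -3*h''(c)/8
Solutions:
 h(c) = C1 + C2*erfi(2*sqrt(3)*c/3)


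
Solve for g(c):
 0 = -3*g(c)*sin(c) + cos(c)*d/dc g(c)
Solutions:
 g(c) = C1/cos(c)^3


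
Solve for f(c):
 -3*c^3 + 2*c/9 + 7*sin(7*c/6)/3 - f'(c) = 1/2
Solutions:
 f(c) = C1 - 3*c^4/4 + c^2/9 - c/2 - 2*cos(7*c/6)


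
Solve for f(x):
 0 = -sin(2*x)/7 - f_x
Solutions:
 f(x) = C1 + cos(2*x)/14


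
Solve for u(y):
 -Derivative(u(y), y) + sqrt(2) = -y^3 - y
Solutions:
 u(y) = C1 + y^4/4 + y^2/2 + sqrt(2)*y


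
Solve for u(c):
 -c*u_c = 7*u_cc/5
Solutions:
 u(c) = C1 + C2*erf(sqrt(70)*c/14)


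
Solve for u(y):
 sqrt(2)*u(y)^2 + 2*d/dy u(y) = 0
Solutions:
 u(y) = 2/(C1 + sqrt(2)*y)


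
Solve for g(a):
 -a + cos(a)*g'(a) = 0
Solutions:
 g(a) = C1 + Integral(a/cos(a), a)


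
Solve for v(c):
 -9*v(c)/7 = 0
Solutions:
 v(c) = 0


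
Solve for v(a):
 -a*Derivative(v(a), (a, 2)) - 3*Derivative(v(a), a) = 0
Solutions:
 v(a) = C1 + C2/a^2


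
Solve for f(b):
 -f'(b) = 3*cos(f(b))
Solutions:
 f(b) = pi - asin((C1 + exp(6*b))/(C1 - exp(6*b)))
 f(b) = asin((C1 + exp(6*b))/(C1 - exp(6*b)))


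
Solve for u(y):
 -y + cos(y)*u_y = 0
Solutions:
 u(y) = C1 + Integral(y/cos(y), y)


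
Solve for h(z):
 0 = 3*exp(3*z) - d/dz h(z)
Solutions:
 h(z) = C1 + exp(3*z)


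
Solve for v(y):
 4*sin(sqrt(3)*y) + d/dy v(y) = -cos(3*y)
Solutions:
 v(y) = C1 - sin(3*y)/3 + 4*sqrt(3)*cos(sqrt(3)*y)/3


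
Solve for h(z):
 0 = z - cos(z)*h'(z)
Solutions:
 h(z) = C1 + Integral(z/cos(z), z)


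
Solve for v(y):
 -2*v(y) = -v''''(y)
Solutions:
 v(y) = C1*exp(-2^(1/4)*y) + C2*exp(2^(1/4)*y) + C3*sin(2^(1/4)*y) + C4*cos(2^(1/4)*y)


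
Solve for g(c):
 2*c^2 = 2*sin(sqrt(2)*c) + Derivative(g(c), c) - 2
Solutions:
 g(c) = C1 + 2*c^3/3 + 2*c + sqrt(2)*cos(sqrt(2)*c)


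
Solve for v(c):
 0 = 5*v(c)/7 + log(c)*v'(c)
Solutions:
 v(c) = C1*exp(-5*li(c)/7)


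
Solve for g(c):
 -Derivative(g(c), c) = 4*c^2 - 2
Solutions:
 g(c) = C1 - 4*c^3/3 + 2*c


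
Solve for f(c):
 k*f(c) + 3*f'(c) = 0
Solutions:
 f(c) = C1*exp(-c*k/3)


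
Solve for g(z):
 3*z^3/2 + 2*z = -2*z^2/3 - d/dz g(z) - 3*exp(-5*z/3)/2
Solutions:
 g(z) = C1 - 3*z^4/8 - 2*z^3/9 - z^2 + 9*exp(-5*z/3)/10


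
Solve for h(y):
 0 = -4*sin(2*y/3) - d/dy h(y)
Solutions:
 h(y) = C1 + 6*cos(2*y/3)


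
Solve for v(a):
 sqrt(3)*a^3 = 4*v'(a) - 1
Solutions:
 v(a) = C1 + sqrt(3)*a^4/16 + a/4


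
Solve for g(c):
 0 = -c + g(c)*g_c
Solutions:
 g(c) = -sqrt(C1 + c^2)
 g(c) = sqrt(C1 + c^2)


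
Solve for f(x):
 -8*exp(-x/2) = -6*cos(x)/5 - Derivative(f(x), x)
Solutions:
 f(x) = C1 - 6*sin(x)/5 - 16*exp(-x/2)


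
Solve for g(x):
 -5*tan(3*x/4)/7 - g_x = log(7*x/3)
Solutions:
 g(x) = C1 - x*log(x) - x*log(7) + x + x*log(3) + 20*log(cos(3*x/4))/21


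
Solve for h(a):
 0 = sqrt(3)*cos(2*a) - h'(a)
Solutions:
 h(a) = C1 + sqrt(3)*sin(2*a)/2


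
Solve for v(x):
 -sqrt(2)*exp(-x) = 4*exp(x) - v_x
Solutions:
 v(x) = C1 + 4*exp(x) - sqrt(2)*exp(-x)


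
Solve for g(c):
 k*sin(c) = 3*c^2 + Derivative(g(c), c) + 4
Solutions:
 g(c) = C1 - c^3 - 4*c - k*cos(c)


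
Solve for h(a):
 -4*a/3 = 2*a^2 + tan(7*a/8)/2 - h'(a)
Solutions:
 h(a) = C1 + 2*a^3/3 + 2*a^2/3 - 4*log(cos(7*a/8))/7


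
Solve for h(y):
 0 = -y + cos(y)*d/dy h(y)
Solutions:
 h(y) = C1 + Integral(y/cos(y), y)


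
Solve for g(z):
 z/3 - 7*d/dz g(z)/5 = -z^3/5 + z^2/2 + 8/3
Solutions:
 g(z) = C1 + z^4/28 - 5*z^3/42 + 5*z^2/42 - 40*z/21


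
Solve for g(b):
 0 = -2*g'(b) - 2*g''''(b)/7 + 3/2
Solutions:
 g(b) = C1 + C4*exp(-7^(1/3)*b) + 3*b/4 + (C2*sin(sqrt(3)*7^(1/3)*b/2) + C3*cos(sqrt(3)*7^(1/3)*b/2))*exp(7^(1/3)*b/2)


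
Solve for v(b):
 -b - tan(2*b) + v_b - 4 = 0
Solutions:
 v(b) = C1 + b^2/2 + 4*b - log(cos(2*b))/2


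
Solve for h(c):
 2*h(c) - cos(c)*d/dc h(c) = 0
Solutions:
 h(c) = C1*(sin(c) + 1)/(sin(c) - 1)


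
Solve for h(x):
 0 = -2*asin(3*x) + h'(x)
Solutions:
 h(x) = C1 + 2*x*asin(3*x) + 2*sqrt(1 - 9*x^2)/3


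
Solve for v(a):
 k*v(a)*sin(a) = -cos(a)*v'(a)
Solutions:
 v(a) = C1*exp(k*log(cos(a)))


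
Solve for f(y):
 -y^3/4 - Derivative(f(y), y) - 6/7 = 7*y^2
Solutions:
 f(y) = C1 - y^4/16 - 7*y^3/3 - 6*y/7


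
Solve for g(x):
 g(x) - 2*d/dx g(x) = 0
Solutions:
 g(x) = C1*exp(x/2)


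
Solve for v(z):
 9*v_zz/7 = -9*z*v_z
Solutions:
 v(z) = C1 + C2*erf(sqrt(14)*z/2)


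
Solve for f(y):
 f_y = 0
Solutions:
 f(y) = C1


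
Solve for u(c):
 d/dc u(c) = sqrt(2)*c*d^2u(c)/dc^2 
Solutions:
 u(c) = C1 + C2*c^(sqrt(2)/2 + 1)


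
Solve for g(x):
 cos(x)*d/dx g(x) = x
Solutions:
 g(x) = C1 + Integral(x/cos(x), x)


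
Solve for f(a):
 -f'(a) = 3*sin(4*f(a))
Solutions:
 f(a) = -acos((-C1 - exp(24*a))/(C1 - exp(24*a)))/4 + pi/2
 f(a) = acos((-C1 - exp(24*a))/(C1 - exp(24*a)))/4


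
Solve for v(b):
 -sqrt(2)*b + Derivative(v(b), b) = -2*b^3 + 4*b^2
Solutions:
 v(b) = C1 - b^4/2 + 4*b^3/3 + sqrt(2)*b^2/2


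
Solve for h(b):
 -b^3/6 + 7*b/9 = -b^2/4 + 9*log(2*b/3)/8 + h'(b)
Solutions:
 h(b) = C1 - b^4/24 + b^3/12 + 7*b^2/18 - 9*b*log(b)/8 - 9*b*log(2)/8 + 9*b/8 + 9*b*log(3)/8


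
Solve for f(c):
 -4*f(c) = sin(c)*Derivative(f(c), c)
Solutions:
 f(c) = C1*(cos(c)^2 + 2*cos(c) + 1)/(cos(c)^2 - 2*cos(c) + 1)


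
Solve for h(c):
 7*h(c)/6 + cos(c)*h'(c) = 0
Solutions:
 h(c) = C1*(sin(c) - 1)^(7/12)/(sin(c) + 1)^(7/12)


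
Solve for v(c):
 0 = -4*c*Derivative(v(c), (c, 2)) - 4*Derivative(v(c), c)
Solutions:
 v(c) = C1 + C2*log(c)


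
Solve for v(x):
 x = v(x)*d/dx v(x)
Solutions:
 v(x) = -sqrt(C1 + x^2)
 v(x) = sqrt(C1 + x^2)


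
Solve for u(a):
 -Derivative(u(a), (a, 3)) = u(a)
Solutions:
 u(a) = C3*exp(-a) + (C1*sin(sqrt(3)*a/2) + C2*cos(sqrt(3)*a/2))*exp(a/2)


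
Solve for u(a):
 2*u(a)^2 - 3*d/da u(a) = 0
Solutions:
 u(a) = -3/(C1 + 2*a)


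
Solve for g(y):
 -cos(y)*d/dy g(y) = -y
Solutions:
 g(y) = C1 + Integral(y/cos(y), y)


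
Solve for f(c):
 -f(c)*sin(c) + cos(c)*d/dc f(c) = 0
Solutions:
 f(c) = C1/cos(c)


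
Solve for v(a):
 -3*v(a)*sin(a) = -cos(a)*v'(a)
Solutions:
 v(a) = C1/cos(a)^3


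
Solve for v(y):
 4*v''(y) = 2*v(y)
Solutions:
 v(y) = C1*exp(-sqrt(2)*y/2) + C2*exp(sqrt(2)*y/2)


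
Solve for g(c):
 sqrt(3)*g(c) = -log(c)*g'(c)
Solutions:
 g(c) = C1*exp(-sqrt(3)*li(c))


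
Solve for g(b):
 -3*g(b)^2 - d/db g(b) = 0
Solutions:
 g(b) = 1/(C1 + 3*b)


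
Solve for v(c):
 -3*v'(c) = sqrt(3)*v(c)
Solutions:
 v(c) = C1*exp(-sqrt(3)*c/3)


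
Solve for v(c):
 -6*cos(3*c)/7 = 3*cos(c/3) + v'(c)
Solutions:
 v(c) = C1 - 9*sin(c/3) - 2*sin(3*c)/7


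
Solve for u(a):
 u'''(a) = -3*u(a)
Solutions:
 u(a) = C3*exp(-3^(1/3)*a) + (C1*sin(3^(5/6)*a/2) + C2*cos(3^(5/6)*a/2))*exp(3^(1/3)*a/2)


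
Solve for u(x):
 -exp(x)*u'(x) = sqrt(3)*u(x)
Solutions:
 u(x) = C1*exp(sqrt(3)*exp(-x))


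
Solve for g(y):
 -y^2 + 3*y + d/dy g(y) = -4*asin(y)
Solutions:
 g(y) = C1 + y^3/3 - 3*y^2/2 - 4*y*asin(y) - 4*sqrt(1 - y^2)


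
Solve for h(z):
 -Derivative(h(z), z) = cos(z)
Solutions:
 h(z) = C1 - sin(z)


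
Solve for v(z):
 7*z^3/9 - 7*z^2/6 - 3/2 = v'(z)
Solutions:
 v(z) = C1 + 7*z^4/36 - 7*z^3/18 - 3*z/2


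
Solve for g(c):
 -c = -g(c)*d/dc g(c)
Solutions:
 g(c) = -sqrt(C1 + c^2)
 g(c) = sqrt(C1 + c^2)


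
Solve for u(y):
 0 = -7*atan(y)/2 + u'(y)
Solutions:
 u(y) = C1 + 7*y*atan(y)/2 - 7*log(y^2 + 1)/4


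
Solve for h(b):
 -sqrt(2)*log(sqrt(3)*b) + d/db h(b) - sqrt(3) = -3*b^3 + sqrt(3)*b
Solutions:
 h(b) = C1 - 3*b^4/4 + sqrt(3)*b^2/2 + sqrt(2)*b*log(b) - sqrt(2)*b + sqrt(2)*b*log(3)/2 + sqrt(3)*b


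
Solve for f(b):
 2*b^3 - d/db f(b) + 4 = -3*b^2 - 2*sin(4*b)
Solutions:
 f(b) = C1 + b^4/2 + b^3 + 4*b - cos(4*b)/2


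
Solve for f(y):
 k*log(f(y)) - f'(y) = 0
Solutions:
 li(f(y)) = C1 + k*y


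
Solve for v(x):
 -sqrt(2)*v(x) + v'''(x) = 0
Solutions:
 v(x) = C3*exp(2^(1/6)*x) + (C1*sin(2^(1/6)*sqrt(3)*x/2) + C2*cos(2^(1/6)*sqrt(3)*x/2))*exp(-2^(1/6)*x/2)


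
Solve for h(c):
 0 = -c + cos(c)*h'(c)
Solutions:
 h(c) = C1 + Integral(c/cos(c), c)


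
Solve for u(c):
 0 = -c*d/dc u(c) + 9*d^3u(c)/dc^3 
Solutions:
 u(c) = C1 + Integral(C2*airyai(3^(1/3)*c/3) + C3*airybi(3^(1/3)*c/3), c)


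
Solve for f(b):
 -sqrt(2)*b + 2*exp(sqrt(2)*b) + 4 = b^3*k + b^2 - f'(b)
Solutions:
 f(b) = C1 + b^4*k/4 + b^3/3 + sqrt(2)*b^2/2 - 4*b - sqrt(2)*exp(sqrt(2)*b)


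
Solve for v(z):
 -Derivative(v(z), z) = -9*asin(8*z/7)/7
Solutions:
 v(z) = C1 + 9*z*asin(8*z/7)/7 + 9*sqrt(49 - 64*z^2)/56


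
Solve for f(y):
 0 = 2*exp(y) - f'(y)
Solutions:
 f(y) = C1 + 2*exp(y)


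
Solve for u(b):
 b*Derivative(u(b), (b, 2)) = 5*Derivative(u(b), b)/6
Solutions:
 u(b) = C1 + C2*b^(11/6)


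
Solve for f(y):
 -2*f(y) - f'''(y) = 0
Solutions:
 f(y) = C3*exp(-2^(1/3)*y) + (C1*sin(2^(1/3)*sqrt(3)*y/2) + C2*cos(2^(1/3)*sqrt(3)*y/2))*exp(2^(1/3)*y/2)


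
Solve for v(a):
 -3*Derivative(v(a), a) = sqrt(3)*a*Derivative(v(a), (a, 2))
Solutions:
 v(a) = C1 + C2*a^(1 - sqrt(3))


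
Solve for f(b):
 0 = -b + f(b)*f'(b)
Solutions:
 f(b) = -sqrt(C1 + b^2)
 f(b) = sqrt(C1 + b^2)


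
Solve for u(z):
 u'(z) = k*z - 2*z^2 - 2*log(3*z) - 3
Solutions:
 u(z) = C1 + k*z^2/2 - 2*z^3/3 - 2*z*log(z) - z*log(9) - z


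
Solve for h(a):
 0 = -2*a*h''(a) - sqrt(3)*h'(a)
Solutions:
 h(a) = C1 + C2*a^(1 - sqrt(3)/2)


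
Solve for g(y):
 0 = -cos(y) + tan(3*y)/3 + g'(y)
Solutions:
 g(y) = C1 + log(cos(3*y))/9 + sin(y)


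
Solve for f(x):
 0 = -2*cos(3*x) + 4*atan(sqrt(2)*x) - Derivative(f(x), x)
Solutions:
 f(x) = C1 + 4*x*atan(sqrt(2)*x) - sqrt(2)*log(2*x^2 + 1) - 2*sin(3*x)/3


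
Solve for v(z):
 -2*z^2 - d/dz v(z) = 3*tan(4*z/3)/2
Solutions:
 v(z) = C1 - 2*z^3/3 + 9*log(cos(4*z/3))/8


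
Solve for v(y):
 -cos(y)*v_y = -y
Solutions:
 v(y) = C1 + Integral(y/cos(y), y)


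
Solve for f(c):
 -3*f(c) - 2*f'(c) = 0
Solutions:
 f(c) = C1*exp(-3*c/2)


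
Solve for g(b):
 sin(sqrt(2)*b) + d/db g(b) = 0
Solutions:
 g(b) = C1 + sqrt(2)*cos(sqrt(2)*b)/2


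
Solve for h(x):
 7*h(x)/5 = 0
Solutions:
 h(x) = 0


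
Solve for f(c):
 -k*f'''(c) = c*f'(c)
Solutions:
 f(c) = C1 + Integral(C2*airyai(c*(-1/k)^(1/3)) + C3*airybi(c*(-1/k)^(1/3)), c)


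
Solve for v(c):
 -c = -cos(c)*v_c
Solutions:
 v(c) = C1 + Integral(c/cos(c), c)


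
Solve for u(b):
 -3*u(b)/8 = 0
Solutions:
 u(b) = 0


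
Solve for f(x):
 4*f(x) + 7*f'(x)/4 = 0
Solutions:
 f(x) = C1*exp(-16*x/7)


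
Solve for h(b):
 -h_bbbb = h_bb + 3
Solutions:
 h(b) = C1 + C2*b + C3*sin(b) + C4*cos(b) - 3*b^2/2


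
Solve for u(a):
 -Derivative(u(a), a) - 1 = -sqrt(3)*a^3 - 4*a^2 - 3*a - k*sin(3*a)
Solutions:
 u(a) = C1 + sqrt(3)*a^4/4 + 4*a^3/3 + 3*a^2/2 - a - k*cos(3*a)/3


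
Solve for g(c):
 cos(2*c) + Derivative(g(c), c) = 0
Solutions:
 g(c) = C1 - sin(2*c)/2


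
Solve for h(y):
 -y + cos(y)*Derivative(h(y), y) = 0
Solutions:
 h(y) = C1 + Integral(y/cos(y), y)


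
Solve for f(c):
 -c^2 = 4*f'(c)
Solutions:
 f(c) = C1 - c^3/12


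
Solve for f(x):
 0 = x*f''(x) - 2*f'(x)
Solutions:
 f(x) = C1 + C2*x^3


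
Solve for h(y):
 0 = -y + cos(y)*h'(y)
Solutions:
 h(y) = C1 + Integral(y/cos(y), y)


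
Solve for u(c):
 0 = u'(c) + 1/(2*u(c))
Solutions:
 u(c) = -sqrt(C1 - c)
 u(c) = sqrt(C1 - c)


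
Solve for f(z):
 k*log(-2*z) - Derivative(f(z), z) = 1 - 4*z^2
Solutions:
 f(z) = C1 + k*z*log(-z) + 4*z^3/3 + z*(-k + k*log(2) - 1)


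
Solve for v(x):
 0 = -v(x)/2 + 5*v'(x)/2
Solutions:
 v(x) = C1*exp(x/5)


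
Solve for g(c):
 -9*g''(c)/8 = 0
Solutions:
 g(c) = C1 + C2*c


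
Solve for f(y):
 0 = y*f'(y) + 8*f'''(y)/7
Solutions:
 f(y) = C1 + Integral(C2*airyai(-7^(1/3)*y/2) + C3*airybi(-7^(1/3)*y/2), y)


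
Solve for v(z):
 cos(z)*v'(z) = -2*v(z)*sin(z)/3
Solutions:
 v(z) = C1*cos(z)^(2/3)


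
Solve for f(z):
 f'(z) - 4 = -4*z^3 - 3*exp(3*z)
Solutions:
 f(z) = C1 - z^4 + 4*z - exp(3*z)


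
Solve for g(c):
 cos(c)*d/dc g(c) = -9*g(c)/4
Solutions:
 g(c) = C1*(sin(c) - 1)^(9/8)/(sin(c) + 1)^(9/8)


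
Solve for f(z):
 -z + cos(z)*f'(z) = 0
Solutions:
 f(z) = C1 + Integral(z/cos(z), z)


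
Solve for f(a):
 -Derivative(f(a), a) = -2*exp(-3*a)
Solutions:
 f(a) = C1 - 2*exp(-3*a)/3


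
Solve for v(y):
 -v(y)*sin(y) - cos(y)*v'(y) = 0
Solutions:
 v(y) = C1*cos(y)


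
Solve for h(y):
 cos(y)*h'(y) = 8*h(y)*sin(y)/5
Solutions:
 h(y) = C1/cos(y)^(8/5)


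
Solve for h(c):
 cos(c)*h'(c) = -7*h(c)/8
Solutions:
 h(c) = C1*(sin(c) - 1)^(7/16)/(sin(c) + 1)^(7/16)


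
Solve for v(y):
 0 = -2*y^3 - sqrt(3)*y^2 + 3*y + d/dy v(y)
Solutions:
 v(y) = C1 + y^4/2 + sqrt(3)*y^3/3 - 3*y^2/2


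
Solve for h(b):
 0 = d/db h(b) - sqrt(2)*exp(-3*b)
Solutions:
 h(b) = C1 - sqrt(2)*exp(-3*b)/3


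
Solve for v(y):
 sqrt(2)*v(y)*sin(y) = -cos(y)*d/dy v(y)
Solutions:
 v(y) = C1*cos(y)^(sqrt(2))


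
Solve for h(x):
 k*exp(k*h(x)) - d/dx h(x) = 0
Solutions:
 h(x) = Piecewise((log(-1/(C1*k + k^2*x))/k, Ne(k, 0)), (nan, True))
 h(x) = Piecewise((C1 + k*x, Eq(k, 0)), (nan, True))


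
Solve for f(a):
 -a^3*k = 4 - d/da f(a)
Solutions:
 f(a) = C1 + a^4*k/4 + 4*a


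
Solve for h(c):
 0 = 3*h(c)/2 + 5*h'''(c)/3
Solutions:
 h(c) = C3*exp(-30^(2/3)*c/10) + (C1*sin(3*10^(2/3)*3^(1/6)*c/20) + C2*cos(3*10^(2/3)*3^(1/6)*c/20))*exp(30^(2/3)*c/20)


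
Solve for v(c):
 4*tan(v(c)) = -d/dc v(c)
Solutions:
 v(c) = pi - asin(C1*exp(-4*c))
 v(c) = asin(C1*exp(-4*c))


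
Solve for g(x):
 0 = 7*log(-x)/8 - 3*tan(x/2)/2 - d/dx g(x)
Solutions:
 g(x) = C1 + 7*x*log(-x)/8 - 7*x/8 + 3*log(cos(x/2))


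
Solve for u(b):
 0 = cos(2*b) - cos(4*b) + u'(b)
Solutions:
 u(b) = C1 - sin(2*b)/2 + sin(4*b)/4


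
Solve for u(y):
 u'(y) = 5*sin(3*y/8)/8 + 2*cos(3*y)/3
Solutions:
 u(y) = C1 + 2*sin(3*y)/9 - 5*cos(3*y/8)/3


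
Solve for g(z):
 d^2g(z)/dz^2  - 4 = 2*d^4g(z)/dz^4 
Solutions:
 g(z) = C1 + C2*z + C3*exp(-sqrt(2)*z/2) + C4*exp(sqrt(2)*z/2) + 2*z^2


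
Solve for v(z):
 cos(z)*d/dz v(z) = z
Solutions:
 v(z) = C1 + Integral(z/cos(z), z)


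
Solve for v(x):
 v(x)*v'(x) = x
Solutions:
 v(x) = -sqrt(C1 + x^2)
 v(x) = sqrt(C1 + x^2)


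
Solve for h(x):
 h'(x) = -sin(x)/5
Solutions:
 h(x) = C1 + cos(x)/5


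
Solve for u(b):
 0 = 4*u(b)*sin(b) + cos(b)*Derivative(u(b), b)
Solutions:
 u(b) = C1*cos(b)^4


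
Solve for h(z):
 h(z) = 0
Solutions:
 h(z) = 0


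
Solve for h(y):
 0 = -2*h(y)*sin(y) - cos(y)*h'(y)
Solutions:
 h(y) = C1*cos(y)^2


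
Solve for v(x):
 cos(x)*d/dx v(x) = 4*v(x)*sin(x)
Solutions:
 v(x) = C1/cos(x)^4


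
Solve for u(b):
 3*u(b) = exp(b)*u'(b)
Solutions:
 u(b) = C1*exp(-3*exp(-b))


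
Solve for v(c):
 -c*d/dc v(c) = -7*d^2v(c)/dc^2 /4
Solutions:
 v(c) = C1 + C2*erfi(sqrt(14)*c/7)


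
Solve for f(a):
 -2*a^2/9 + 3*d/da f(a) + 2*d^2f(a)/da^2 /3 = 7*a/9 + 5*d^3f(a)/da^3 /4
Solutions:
 f(a) = C1 + C2*exp(2*a*(2 - sqrt(139))/15) + C3*exp(2*a*(2 + sqrt(139))/15) + 2*a^3/81 + 55*a^2/486 + 25*a/2187


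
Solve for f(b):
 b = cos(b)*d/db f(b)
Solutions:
 f(b) = C1 + Integral(b/cos(b), b)


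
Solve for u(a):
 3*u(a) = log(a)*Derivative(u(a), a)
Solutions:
 u(a) = C1*exp(3*li(a))


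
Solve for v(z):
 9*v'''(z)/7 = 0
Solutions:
 v(z) = C1 + C2*z + C3*z^2


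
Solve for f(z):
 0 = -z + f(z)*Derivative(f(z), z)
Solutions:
 f(z) = -sqrt(C1 + z^2)
 f(z) = sqrt(C1 + z^2)


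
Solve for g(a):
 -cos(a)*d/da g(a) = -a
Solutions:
 g(a) = C1 + Integral(a/cos(a), a)


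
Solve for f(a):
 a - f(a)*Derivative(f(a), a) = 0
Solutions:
 f(a) = -sqrt(C1 + a^2)
 f(a) = sqrt(C1 + a^2)


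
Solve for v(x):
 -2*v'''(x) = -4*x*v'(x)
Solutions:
 v(x) = C1 + Integral(C2*airyai(2^(1/3)*x) + C3*airybi(2^(1/3)*x), x)


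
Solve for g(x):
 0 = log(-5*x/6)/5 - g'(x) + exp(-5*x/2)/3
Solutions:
 g(x) = C1 + x*log(-x)/5 + x*(-log(6) - 1 + log(5))/5 - 2*exp(-5*x/2)/15


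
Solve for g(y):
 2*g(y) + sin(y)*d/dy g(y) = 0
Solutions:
 g(y) = C1*(cos(y) + 1)/(cos(y) - 1)


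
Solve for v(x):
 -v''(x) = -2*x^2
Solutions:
 v(x) = C1 + C2*x + x^4/6


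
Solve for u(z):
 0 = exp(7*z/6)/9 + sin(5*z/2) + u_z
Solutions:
 u(z) = C1 - 2*exp(7*z/6)/21 + 2*cos(5*z/2)/5


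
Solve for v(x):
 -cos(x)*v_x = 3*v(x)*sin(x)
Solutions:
 v(x) = C1*cos(x)^3


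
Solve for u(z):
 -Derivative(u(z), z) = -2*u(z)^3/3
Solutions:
 u(z) = -sqrt(6)*sqrt(-1/(C1 + 2*z))/2
 u(z) = sqrt(6)*sqrt(-1/(C1 + 2*z))/2


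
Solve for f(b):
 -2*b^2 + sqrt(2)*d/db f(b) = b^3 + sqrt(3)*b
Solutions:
 f(b) = C1 + sqrt(2)*b^4/8 + sqrt(2)*b^3/3 + sqrt(6)*b^2/4


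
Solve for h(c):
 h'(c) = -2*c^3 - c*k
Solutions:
 h(c) = C1 - c^4/2 - c^2*k/2


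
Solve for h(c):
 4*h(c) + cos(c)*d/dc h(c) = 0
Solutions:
 h(c) = C1*(sin(c)^2 - 2*sin(c) + 1)/(sin(c)^2 + 2*sin(c) + 1)


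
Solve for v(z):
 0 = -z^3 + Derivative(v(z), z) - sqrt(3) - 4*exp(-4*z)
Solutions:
 v(z) = C1 + z^4/4 + sqrt(3)*z - exp(-4*z)


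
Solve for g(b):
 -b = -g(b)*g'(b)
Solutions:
 g(b) = -sqrt(C1 + b^2)
 g(b) = sqrt(C1 + b^2)


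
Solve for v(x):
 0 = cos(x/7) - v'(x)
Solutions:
 v(x) = C1 + 7*sin(x/7)


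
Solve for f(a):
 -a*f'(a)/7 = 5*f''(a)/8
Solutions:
 f(a) = C1 + C2*erf(2*sqrt(35)*a/35)


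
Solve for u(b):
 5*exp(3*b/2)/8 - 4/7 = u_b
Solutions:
 u(b) = C1 - 4*b/7 + 5*exp(3*b/2)/12


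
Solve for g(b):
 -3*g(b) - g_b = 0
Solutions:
 g(b) = C1*exp(-3*b)


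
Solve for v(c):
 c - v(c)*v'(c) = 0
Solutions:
 v(c) = -sqrt(C1 + c^2)
 v(c) = sqrt(C1 + c^2)


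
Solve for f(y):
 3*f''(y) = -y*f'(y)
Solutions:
 f(y) = C1 + C2*erf(sqrt(6)*y/6)


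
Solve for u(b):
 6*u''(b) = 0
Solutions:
 u(b) = C1 + C2*b


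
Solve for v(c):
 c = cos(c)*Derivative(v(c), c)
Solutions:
 v(c) = C1 + Integral(c/cos(c), c)


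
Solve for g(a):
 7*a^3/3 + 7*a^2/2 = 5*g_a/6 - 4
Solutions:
 g(a) = C1 + 7*a^4/10 + 7*a^3/5 + 24*a/5


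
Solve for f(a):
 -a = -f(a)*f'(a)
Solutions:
 f(a) = -sqrt(C1 + a^2)
 f(a) = sqrt(C1 + a^2)


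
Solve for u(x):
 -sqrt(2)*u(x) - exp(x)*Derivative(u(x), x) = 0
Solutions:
 u(x) = C1*exp(sqrt(2)*exp(-x))


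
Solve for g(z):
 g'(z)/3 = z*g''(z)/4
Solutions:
 g(z) = C1 + C2*z^(7/3)


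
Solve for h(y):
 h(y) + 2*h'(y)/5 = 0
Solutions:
 h(y) = C1*exp(-5*y/2)


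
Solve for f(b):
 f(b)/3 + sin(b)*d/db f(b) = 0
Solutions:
 f(b) = C1*(cos(b) + 1)^(1/6)/(cos(b) - 1)^(1/6)


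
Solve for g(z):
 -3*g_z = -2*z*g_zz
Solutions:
 g(z) = C1 + C2*z^(5/2)


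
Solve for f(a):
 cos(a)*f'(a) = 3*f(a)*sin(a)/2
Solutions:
 f(a) = C1/cos(a)^(3/2)


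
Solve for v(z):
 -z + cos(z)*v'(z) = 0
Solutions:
 v(z) = C1 + Integral(z/cos(z), z)


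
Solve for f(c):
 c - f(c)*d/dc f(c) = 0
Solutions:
 f(c) = -sqrt(C1 + c^2)
 f(c) = sqrt(C1 + c^2)


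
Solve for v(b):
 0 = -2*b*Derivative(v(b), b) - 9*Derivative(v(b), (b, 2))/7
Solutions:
 v(b) = C1 + C2*erf(sqrt(7)*b/3)


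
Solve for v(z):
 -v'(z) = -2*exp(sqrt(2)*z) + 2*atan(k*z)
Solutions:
 v(z) = C1 - 2*Piecewise((z*atan(k*z) - log(k^2*z^2 + 1)/(2*k), Ne(k, 0)), (0, True)) + sqrt(2)*exp(sqrt(2)*z)


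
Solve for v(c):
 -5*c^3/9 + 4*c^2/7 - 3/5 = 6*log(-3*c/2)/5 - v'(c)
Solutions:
 v(c) = C1 + 5*c^4/36 - 4*c^3/21 + 6*c*log(-c)/5 + 3*c*(-2*log(2) - 1 + 2*log(3))/5


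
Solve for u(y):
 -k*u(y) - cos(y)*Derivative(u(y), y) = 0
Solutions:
 u(y) = C1*exp(k*(log(sin(y) - 1) - log(sin(y) + 1))/2)


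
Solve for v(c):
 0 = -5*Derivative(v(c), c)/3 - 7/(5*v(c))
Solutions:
 v(c) = -sqrt(C1 - 42*c)/5
 v(c) = sqrt(C1 - 42*c)/5


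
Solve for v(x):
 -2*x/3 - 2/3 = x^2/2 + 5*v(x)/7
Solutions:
 v(x) = -7*x^2/10 - 14*x/15 - 14/15


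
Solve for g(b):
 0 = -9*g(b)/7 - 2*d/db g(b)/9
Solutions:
 g(b) = C1*exp(-81*b/14)


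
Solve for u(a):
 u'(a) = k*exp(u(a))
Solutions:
 u(a) = log(-1/(C1 + a*k))


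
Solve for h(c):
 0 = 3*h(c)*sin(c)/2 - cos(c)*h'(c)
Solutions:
 h(c) = C1/cos(c)^(3/2)


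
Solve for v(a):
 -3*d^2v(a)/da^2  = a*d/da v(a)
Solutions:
 v(a) = C1 + C2*erf(sqrt(6)*a/6)


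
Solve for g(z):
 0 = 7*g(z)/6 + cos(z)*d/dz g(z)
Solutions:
 g(z) = C1*(sin(z) - 1)^(7/12)/(sin(z) + 1)^(7/12)


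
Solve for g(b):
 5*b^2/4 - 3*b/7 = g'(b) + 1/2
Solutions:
 g(b) = C1 + 5*b^3/12 - 3*b^2/14 - b/2


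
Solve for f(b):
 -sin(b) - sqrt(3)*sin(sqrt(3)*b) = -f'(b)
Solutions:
 f(b) = C1 - cos(b) - cos(sqrt(3)*b)


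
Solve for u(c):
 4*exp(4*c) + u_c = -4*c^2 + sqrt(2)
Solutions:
 u(c) = C1 - 4*c^3/3 + sqrt(2)*c - exp(4*c)


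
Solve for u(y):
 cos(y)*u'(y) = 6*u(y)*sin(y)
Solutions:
 u(y) = C1/cos(y)^6


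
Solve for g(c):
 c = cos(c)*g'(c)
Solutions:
 g(c) = C1 + Integral(c/cos(c), c)


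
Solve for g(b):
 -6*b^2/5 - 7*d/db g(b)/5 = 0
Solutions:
 g(b) = C1 - 2*b^3/7


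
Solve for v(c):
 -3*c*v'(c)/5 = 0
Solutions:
 v(c) = C1


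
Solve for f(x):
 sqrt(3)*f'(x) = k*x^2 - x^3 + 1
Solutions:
 f(x) = C1 + sqrt(3)*k*x^3/9 - sqrt(3)*x^4/12 + sqrt(3)*x/3


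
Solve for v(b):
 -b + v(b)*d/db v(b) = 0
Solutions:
 v(b) = -sqrt(C1 + b^2)
 v(b) = sqrt(C1 + b^2)


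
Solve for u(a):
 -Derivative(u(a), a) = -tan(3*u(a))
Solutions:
 u(a) = -asin(C1*exp(3*a))/3 + pi/3
 u(a) = asin(C1*exp(3*a))/3


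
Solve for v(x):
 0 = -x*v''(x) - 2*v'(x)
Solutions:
 v(x) = C1 + C2/x


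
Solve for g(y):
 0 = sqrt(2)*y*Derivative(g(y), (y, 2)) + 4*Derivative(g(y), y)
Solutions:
 g(y) = C1 + C2*y^(1 - 2*sqrt(2))


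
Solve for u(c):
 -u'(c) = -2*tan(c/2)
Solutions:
 u(c) = C1 - 4*log(cos(c/2))


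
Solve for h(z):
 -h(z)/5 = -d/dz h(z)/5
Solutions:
 h(z) = C1*exp(z)


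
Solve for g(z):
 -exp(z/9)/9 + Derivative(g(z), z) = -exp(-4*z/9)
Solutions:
 g(z) = C1 + exp(z/9) + 9*exp(-4*z/9)/4


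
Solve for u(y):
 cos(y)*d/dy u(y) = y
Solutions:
 u(y) = C1 + Integral(y/cos(y), y)


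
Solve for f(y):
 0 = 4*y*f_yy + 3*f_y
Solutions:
 f(y) = C1 + C2*y^(1/4)


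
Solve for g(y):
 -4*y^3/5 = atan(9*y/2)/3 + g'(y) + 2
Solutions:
 g(y) = C1 - y^4/5 - y*atan(9*y/2)/3 - 2*y + log(81*y^2 + 4)/27


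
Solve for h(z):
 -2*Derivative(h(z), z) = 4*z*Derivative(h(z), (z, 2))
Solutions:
 h(z) = C1 + C2*sqrt(z)


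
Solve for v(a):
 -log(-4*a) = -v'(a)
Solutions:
 v(a) = C1 + a*log(-a) + a*(-1 + 2*log(2))


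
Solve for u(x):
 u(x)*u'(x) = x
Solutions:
 u(x) = -sqrt(C1 + x^2)
 u(x) = sqrt(C1 + x^2)


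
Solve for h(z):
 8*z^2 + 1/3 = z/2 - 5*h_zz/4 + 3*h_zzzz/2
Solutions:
 h(z) = C1 + C2*z + C3*exp(-sqrt(30)*z/6) + C4*exp(sqrt(30)*z/6) - 8*z^4/15 + z^3/15 - 586*z^2/75


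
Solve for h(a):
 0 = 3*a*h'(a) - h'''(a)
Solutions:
 h(a) = C1 + Integral(C2*airyai(3^(1/3)*a) + C3*airybi(3^(1/3)*a), a)


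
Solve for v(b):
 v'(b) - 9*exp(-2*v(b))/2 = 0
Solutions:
 v(b) = log(-sqrt(C1 + 9*b))
 v(b) = log(C1 + 9*b)/2


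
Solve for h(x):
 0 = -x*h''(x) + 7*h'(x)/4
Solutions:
 h(x) = C1 + C2*x^(11/4)


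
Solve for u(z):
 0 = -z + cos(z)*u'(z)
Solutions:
 u(z) = C1 + Integral(z/cos(z), z)


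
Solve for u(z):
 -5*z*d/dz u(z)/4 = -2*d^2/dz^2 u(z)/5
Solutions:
 u(z) = C1 + C2*erfi(5*z/4)


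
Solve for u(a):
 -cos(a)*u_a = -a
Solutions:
 u(a) = C1 + Integral(a/cos(a), a)


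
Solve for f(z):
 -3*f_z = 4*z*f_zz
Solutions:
 f(z) = C1 + C2*z^(1/4)


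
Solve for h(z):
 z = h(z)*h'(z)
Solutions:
 h(z) = -sqrt(C1 + z^2)
 h(z) = sqrt(C1 + z^2)


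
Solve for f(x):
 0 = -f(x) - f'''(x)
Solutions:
 f(x) = C3*exp(-x) + (C1*sin(sqrt(3)*x/2) + C2*cos(sqrt(3)*x/2))*exp(x/2)


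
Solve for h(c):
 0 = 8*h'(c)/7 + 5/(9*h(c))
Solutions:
 h(c) = -sqrt(C1 - 35*c)/6
 h(c) = sqrt(C1 - 35*c)/6


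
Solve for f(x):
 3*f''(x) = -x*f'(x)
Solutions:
 f(x) = C1 + C2*erf(sqrt(6)*x/6)


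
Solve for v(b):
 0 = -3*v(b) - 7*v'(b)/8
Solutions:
 v(b) = C1*exp(-24*b/7)


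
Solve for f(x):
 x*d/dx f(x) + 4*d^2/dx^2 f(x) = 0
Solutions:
 f(x) = C1 + C2*erf(sqrt(2)*x/4)


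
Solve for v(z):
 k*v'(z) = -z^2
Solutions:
 v(z) = C1 - z^3/(3*k)


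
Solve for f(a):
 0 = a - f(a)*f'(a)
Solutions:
 f(a) = -sqrt(C1 + a^2)
 f(a) = sqrt(C1 + a^2)


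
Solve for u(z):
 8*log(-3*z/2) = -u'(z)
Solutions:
 u(z) = C1 - 8*z*log(-z) + 8*z*(-log(3) + log(2) + 1)


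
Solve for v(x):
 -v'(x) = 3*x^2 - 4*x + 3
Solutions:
 v(x) = C1 - x^3 + 2*x^2 - 3*x


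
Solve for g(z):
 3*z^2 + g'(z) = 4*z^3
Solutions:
 g(z) = C1 + z^4 - z^3


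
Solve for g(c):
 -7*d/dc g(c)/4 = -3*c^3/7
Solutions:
 g(c) = C1 + 3*c^4/49


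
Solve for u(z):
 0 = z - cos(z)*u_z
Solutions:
 u(z) = C1 + Integral(z/cos(z), z)


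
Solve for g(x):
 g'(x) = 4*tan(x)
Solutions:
 g(x) = C1 - 4*log(cos(x))


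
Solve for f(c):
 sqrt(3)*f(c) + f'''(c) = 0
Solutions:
 f(c) = C3*exp(-3^(1/6)*c) + (C1*sin(3^(2/3)*c/2) + C2*cos(3^(2/3)*c/2))*exp(3^(1/6)*c/2)


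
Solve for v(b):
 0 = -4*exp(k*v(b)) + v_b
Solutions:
 v(b) = Piecewise((log(-1/(C1*k + 4*b*k))/k, Ne(k, 0)), (nan, True))
 v(b) = Piecewise((C1 + 4*b, Eq(k, 0)), (nan, True))


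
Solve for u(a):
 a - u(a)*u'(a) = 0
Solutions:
 u(a) = -sqrt(C1 + a^2)
 u(a) = sqrt(C1 + a^2)


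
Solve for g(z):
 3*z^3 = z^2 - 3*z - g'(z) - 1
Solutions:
 g(z) = C1 - 3*z^4/4 + z^3/3 - 3*z^2/2 - z


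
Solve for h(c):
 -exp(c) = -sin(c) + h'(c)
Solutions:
 h(c) = C1 - exp(c) - cos(c)


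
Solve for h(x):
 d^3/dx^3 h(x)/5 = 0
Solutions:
 h(x) = C1 + C2*x + C3*x^2


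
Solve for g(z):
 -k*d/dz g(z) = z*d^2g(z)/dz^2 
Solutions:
 g(z) = C1 + z^(1 - re(k))*(C2*sin(log(z)*Abs(im(k))) + C3*cos(log(z)*im(k)))


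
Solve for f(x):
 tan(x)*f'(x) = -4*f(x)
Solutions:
 f(x) = C1/sin(x)^4


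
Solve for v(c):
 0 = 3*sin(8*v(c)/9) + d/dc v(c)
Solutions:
 3*c + 9*log(cos(8*v(c)/9) - 1)/16 - 9*log(cos(8*v(c)/9) + 1)/16 = C1


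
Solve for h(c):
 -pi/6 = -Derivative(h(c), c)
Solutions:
 h(c) = C1 + pi*c/6


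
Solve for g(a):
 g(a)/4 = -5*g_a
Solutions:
 g(a) = C1*exp(-a/20)


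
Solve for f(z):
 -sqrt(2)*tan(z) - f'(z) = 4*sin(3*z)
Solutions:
 f(z) = C1 + sqrt(2)*log(cos(z)) + 4*cos(3*z)/3


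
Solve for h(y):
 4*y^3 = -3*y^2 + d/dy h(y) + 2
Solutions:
 h(y) = C1 + y^4 + y^3 - 2*y


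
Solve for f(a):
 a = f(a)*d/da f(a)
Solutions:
 f(a) = -sqrt(C1 + a^2)
 f(a) = sqrt(C1 + a^2)


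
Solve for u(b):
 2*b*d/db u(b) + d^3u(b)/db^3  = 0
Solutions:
 u(b) = C1 + Integral(C2*airyai(-2^(1/3)*b) + C3*airybi(-2^(1/3)*b), b)


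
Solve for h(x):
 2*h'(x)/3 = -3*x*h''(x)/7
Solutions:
 h(x) = C1 + C2/x^(5/9)


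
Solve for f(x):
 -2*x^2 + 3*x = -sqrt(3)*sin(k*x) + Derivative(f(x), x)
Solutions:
 f(x) = C1 - 2*x^3/3 + 3*x^2/2 - sqrt(3)*cos(k*x)/k


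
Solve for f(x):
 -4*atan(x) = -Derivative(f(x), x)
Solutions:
 f(x) = C1 + 4*x*atan(x) - 2*log(x^2 + 1)


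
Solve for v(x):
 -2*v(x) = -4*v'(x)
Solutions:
 v(x) = C1*exp(x/2)


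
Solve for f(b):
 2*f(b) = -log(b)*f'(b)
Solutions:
 f(b) = C1*exp(-2*li(b))


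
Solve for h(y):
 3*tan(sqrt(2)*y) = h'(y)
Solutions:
 h(y) = C1 - 3*sqrt(2)*log(cos(sqrt(2)*y))/2


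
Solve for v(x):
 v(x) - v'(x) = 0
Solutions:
 v(x) = C1*exp(x)


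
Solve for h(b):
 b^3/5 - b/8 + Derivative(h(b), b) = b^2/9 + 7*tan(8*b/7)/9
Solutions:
 h(b) = C1 - b^4/20 + b^3/27 + b^2/16 - 49*log(cos(8*b/7))/72


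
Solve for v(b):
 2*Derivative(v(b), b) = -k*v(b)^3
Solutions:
 v(b) = -sqrt(-1/(C1 - b*k))
 v(b) = sqrt(-1/(C1 - b*k))


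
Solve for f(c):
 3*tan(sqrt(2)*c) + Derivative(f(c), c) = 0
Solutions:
 f(c) = C1 + 3*sqrt(2)*log(cos(sqrt(2)*c))/2


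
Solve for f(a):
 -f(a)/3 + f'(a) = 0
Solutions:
 f(a) = C1*exp(a/3)


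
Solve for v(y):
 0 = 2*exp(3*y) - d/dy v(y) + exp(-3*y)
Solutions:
 v(y) = C1 + 2*exp(3*y)/3 - exp(-3*y)/3


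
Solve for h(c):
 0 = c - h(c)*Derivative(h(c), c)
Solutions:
 h(c) = -sqrt(C1 + c^2)
 h(c) = sqrt(C1 + c^2)


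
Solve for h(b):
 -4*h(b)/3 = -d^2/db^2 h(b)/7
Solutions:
 h(b) = C1*exp(-2*sqrt(21)*b/3) + C2*exp(2*sqrt(21)*b/3)


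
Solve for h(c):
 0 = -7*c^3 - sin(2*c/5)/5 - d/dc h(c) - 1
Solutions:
 h(c) = C1 - 7*c^4/4 - c + cos(2*c/5)/2


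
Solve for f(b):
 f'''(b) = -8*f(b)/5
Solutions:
 f(b) = C3*exp(-2*5^(2/3)*b/5) + (C1*sin(sqrt(3)*5^(2/3)*b/5) + C2*cos(sqrt(3)*5^(2/3)*b/5))*exp(5^(2/3)*b/5)


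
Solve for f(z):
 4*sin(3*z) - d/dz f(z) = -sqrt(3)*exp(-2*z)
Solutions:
 f(z) = C1 - 4*cos(3*z)/3 - sqrt(3)*exp(-2*z)/2


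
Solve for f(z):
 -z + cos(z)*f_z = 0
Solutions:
 f(z) = C1 + Integral(z/cos(z), z)


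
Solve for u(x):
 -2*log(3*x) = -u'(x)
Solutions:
 u(x) = C1 + 2*x*log(x) - 2*x + x*log(9)


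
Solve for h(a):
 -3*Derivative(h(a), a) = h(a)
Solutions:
 h(a) = C1*exp(-a/3)


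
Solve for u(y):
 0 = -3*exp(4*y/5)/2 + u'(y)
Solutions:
 u(y) = C1 + 15*exp(4*y/5)/8


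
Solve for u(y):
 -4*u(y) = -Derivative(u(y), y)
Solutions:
 u(y) = C1*exp(4*y)


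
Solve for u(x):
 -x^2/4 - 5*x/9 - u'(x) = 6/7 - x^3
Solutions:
 u(x) = C1 + x^4/4 - x^3/12 - 5*x^2/18 - 6*x/7


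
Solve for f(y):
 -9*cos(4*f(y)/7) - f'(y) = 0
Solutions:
 9*y - 7*log(sin(4*f(y)/7) - 1)/8 + 7*log(sin(4*f(y)/7) + 1)/8 = C1


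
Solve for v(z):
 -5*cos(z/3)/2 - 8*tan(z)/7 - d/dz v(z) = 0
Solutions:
 v(z) = C1 + 8*log(cos(z))/7 - 15*sin(z/3)/2


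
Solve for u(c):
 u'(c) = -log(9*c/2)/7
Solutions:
 u(c) = C1 - c*log(c)/7 - 2*c*log(3)/7 + c*log(2)/7 + c/7


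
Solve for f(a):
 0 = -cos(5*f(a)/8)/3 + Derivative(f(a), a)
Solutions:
 -a/3 - 4*log(sin(5*f(a)/8) - 1)/5 + 4*log(sin(5*f(a)/8) + 1)/5 = C1


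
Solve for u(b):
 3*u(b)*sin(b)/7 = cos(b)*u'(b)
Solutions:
 u(b) = C1/cos(b)^(3/7)


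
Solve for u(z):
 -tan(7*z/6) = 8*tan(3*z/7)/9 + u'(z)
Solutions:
 u(z) = C1 + 56*log(cos(3*z/7))/27 + 6*log(cos(7*z/6))/7


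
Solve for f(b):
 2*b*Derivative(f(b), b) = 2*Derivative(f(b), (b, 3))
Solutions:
 f(b) = C1 + Integral(C2*airyai(b) + C3*airybi(b), b)


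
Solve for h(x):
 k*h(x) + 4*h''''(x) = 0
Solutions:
 h(x) = C1*exp(-sqrt(2)*x*(-k)^(1/4)/2) + C2*exp(sqrt(2)*x*(-k)^(1/4)/2) + C3*exp(-sqrt(2)*I*x*(-k)^(1/4)/2) + C4*exp(sqrt(2)*I*x*(-k)^(1/4)/2)


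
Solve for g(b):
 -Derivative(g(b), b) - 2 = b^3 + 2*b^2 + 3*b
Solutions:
 g(b) = C1 - b^4/4 - 2*b^3/3 - 3*b^2/2 - 2*b


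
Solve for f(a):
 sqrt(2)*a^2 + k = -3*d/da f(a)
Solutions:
 f(a) = C1 - sqrt(2)*a^3/9 - a*k/3


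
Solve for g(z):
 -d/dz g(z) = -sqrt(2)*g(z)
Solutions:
 g(z) = C1*exp(sqrt(2)*z)


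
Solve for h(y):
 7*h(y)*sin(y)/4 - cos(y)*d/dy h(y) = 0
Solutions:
 h(y) = C1/cos(y)^(7/4)


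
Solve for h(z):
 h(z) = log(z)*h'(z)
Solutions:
 h(z) = C1*exp(li(z))


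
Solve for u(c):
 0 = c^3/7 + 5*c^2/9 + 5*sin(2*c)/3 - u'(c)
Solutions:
 u(c) = C1 + c^4/28 + 5*c^3/27 - 5*cos(2*c)/6


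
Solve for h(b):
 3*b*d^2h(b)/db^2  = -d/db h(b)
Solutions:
 h(b) = C1 + C2*b^(2/3)


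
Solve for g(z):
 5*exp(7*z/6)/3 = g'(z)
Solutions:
 g(z) = C1 + 10*exp(7*z/6)/7


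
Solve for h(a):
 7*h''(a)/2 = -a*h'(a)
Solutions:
 h(a) = C1 + C2*erf(sqrt(7)*a/7)


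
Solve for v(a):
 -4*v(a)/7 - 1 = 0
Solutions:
 v(a) = -7/4


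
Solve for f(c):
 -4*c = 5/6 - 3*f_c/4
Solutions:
 f(c) = C1 + 8*c^2/3 + 10*c/9


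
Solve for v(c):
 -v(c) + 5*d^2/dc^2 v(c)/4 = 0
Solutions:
 v(c) = C1*exp(-2*sqrt(5)*c/5) + C2*exp(2*sqrt(5)*c/5)


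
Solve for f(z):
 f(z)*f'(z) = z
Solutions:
 f(z) = -sqrt(C1 + z^2)
 f(z) = sqrt(C1 + z^2)


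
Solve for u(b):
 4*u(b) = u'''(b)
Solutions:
 u(b) = C3*exp(2^(2/3)*b) + (C1*sin(2^(2/3)*sqrt(3)*b/2) + C2*cos(2^(2/3)*sqrt(3)*b/2))*exp(-2^(2/3)*b/2)


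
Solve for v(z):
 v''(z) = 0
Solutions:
 v(z) = C1 + C2*z


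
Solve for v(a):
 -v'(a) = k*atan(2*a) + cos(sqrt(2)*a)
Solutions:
 v(a) = C1 - k*(a*atan(2*a) - log(4*a^2 + 1)/4) - sqrt(2)*sin(sqrt(2)*a)/2


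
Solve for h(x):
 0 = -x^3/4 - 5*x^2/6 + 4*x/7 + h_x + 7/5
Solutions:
 h(x) = C1 + x^4/16 + 5*x^3/18 - 2*x^2/7 - 7*x/5


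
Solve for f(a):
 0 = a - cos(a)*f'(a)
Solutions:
 f(a) = C1 + Integral(a/cos(a), a)


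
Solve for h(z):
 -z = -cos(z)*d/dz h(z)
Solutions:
 h(z) = C1 + Integral(z/cos(z), z)


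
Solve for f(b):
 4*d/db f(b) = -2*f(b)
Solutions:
 f(b) = C1*exp(-b/2)


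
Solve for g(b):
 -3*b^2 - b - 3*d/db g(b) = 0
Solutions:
 g(b) = C1 - b^3/3 - b^2/6


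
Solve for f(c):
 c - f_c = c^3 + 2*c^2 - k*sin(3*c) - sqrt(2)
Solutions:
 f(c) = C1 - c^4/4 - 2*c^3/3 + c^2/2 + sqrt(2)*c - k*cos(3*c)/3


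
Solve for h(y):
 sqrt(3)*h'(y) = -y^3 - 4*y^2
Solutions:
 h(y) = C1 - sqrt(3)*y^4/12 - 4*sqrt(3)*y^3/9


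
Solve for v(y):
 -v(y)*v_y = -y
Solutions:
 v(y) = -sqrt(C1 + y^2)
 v(y) = sqrt(C1 + y^2)


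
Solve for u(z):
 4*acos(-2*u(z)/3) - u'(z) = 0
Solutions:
 Integral(1/acos(-2*_y/3), (_y, u(z))) = C1 + 4*z


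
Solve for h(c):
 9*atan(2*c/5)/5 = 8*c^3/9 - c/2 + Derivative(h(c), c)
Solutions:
 h(c) = C1 - 2*c^4/9 + c^2/4 + 9*c*atan(2*c/5)/5 - 9*log(4*c^2 + 25)/4


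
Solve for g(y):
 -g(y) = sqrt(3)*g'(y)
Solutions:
 g(y) = C1*exp(-sqrt(3)*y/3)


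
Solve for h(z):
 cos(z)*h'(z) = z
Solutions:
 h(z) = C1 + Integral(z/cos(z), z)


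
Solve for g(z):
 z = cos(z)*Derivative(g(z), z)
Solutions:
 g(z) = C1 + Integral(z/cos(z), z)


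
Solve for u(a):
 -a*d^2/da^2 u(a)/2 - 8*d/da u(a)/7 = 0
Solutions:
 u(a) = C1 + C2/a^(9/7)


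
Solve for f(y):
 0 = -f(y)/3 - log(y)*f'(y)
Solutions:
 f(y) = C1*exp(-li(y)/3)


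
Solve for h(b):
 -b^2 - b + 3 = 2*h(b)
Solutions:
 h(b) = -b^2/2 - b/2 + 3/2


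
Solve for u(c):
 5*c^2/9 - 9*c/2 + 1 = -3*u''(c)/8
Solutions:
 u(c) = C1 + C2*c - 10*c^4/81 + 2*c^3 - 4*c^2/3


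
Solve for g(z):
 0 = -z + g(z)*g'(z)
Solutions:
 g(z) = -sqrt(C1 + z^2)
 g(z) = sqrt(C1 + z^2)


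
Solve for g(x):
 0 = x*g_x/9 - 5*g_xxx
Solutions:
 g(x) = C1 + Integral(C2*airyai(75^(1/3)*x/15) + C3*airybi(75^(1/3)*x/15), x)


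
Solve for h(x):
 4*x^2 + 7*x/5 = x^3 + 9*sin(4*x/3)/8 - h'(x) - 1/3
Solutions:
 h(x) = C1 + x^4/4 - 4*x^3/3 - 7*x^2/10 - x/3 - 27*cos(4*x/3)/32


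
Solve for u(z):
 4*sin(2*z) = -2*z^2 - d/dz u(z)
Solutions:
 u(z) = C1 - 2*z^3/3 + 2*cos(2*z)


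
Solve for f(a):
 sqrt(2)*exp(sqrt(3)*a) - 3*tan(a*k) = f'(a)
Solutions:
 f(a) = C1 - 3*Piecewise((-log(cos(a*k))/k, Ne(k, 0)), (0, True)) + sqrt(6)*exp(sqrt(3)*a)/3


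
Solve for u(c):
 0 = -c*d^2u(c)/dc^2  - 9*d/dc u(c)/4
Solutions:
 u(c) = C1 + C2/c^(5/4)


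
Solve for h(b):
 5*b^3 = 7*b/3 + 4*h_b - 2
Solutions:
 h(b) = C1 + 5*b^4/16 - 7*b^2/24 + b/2


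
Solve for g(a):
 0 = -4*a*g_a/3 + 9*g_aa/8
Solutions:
 g(a) = C1 + C2*erfi(4*sqrt(3)*a/9)


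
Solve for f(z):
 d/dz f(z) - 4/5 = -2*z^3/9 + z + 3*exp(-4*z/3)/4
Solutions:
 f(z) = C1 - z^4/18 + z^2/2 + 4*z/5 - 9*exp(-4*z/3)/16
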